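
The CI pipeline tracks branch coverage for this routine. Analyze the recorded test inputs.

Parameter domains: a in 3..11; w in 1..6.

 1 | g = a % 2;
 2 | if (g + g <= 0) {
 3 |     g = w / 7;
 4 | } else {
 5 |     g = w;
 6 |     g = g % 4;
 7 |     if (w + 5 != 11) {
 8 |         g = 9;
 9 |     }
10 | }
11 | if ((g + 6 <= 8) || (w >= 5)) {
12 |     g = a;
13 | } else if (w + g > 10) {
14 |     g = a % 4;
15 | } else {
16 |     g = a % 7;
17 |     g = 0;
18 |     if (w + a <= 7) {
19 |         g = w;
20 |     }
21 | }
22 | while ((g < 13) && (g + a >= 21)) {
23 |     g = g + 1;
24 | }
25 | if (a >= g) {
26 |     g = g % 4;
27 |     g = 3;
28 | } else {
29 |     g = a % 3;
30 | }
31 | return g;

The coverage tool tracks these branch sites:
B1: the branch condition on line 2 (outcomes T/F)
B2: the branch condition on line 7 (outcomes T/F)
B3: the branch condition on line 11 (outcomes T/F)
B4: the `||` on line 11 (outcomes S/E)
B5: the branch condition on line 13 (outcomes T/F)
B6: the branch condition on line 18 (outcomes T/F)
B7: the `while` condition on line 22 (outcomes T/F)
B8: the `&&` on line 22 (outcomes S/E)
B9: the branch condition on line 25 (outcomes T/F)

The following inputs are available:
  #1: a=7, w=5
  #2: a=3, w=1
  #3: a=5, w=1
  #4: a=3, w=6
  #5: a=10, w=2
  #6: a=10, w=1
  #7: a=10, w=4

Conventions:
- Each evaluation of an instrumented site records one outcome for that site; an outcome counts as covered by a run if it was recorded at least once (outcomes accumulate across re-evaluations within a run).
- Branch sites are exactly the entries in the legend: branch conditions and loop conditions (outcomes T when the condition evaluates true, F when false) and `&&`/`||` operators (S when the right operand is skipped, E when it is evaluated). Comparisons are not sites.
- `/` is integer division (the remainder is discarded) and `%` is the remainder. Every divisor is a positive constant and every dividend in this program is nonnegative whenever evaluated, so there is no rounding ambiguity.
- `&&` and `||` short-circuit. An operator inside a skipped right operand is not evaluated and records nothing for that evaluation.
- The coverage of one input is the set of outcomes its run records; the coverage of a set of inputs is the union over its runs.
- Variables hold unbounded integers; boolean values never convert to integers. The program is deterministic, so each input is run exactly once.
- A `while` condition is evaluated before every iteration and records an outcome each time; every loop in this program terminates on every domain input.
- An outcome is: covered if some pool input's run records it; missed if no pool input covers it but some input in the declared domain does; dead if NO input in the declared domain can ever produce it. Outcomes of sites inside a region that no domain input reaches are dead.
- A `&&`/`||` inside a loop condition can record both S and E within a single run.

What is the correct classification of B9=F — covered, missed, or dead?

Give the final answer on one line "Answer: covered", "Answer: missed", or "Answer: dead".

no pool input records B9=F
but domain input (a=11, w=5) does record it -> reachable, so missed

Answer: missed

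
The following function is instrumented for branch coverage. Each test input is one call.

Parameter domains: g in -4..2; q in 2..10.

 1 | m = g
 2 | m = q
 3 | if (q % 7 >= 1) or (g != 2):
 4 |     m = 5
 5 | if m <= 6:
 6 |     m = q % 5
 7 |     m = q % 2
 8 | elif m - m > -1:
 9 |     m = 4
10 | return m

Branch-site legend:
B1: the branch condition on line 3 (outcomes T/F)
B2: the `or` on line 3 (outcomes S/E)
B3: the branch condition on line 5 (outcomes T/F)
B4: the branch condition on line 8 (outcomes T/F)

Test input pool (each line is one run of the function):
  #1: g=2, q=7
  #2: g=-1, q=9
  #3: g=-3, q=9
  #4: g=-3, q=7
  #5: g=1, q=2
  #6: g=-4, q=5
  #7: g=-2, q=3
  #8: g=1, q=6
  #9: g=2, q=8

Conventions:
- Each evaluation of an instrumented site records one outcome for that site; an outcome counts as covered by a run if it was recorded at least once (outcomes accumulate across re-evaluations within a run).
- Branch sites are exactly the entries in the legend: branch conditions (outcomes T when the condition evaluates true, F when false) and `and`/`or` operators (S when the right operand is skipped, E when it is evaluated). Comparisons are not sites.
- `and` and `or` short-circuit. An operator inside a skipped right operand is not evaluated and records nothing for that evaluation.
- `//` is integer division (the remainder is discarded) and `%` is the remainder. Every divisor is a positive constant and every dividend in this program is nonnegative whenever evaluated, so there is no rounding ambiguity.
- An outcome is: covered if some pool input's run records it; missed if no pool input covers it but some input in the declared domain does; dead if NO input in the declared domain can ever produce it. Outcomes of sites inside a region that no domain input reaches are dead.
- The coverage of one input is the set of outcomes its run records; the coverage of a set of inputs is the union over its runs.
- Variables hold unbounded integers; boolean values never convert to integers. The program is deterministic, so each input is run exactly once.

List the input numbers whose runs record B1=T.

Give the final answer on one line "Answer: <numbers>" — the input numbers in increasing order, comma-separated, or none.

input #1 (g=2, q=7): does not record B1=T
input #2 (g=-1, q=9): records B1=T
input #3 (g=-3, q=9): records B1=T
input #4 (g=-3, q=7): records B1=T
input #5 (g=1, q=2): records B1=T
input #6 (g=-4, q=5): records B1=T
input #7 (g=-2, q=3): records B1=T
input #8 (g=1, q=6): records B1=T
input #9 (g=2, q=8): records B1=T

Answer: 2, 3, 4, 5, 6, 7, 8, 9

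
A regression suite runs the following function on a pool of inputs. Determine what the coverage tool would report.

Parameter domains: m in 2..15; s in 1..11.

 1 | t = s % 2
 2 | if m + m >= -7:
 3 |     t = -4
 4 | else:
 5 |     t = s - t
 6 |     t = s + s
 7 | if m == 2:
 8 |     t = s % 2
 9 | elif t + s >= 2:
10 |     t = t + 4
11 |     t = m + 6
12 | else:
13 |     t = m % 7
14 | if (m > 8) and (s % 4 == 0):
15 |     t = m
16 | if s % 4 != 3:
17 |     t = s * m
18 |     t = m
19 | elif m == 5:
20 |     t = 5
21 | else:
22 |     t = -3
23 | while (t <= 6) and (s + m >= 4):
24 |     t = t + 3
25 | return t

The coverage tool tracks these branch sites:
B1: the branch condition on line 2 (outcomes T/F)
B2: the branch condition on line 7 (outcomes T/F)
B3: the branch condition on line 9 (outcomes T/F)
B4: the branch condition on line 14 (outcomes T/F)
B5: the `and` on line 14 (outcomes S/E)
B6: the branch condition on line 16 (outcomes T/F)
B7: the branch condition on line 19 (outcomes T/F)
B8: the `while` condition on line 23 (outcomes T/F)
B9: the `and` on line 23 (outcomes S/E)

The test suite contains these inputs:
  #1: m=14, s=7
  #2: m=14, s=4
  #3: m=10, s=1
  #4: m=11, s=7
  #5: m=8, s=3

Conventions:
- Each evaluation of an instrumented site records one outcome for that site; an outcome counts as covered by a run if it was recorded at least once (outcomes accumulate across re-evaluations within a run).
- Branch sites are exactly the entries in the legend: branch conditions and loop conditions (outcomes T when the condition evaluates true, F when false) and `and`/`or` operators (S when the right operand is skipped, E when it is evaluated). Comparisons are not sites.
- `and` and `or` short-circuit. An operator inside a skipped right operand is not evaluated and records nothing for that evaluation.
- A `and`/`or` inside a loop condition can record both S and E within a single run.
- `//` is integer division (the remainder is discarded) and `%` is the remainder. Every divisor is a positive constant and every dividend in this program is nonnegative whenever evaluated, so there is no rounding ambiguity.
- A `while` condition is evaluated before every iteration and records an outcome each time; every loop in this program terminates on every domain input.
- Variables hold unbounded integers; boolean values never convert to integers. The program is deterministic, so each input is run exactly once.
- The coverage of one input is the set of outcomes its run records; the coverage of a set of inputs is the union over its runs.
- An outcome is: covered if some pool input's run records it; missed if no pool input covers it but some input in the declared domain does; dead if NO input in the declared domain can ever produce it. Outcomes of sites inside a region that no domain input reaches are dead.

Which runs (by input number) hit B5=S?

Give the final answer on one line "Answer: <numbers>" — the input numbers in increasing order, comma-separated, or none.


input #1 (m=14, s=7): never hits B5=S
input #2 (m=14, s=4): never hits B5=S
input #3 (m=10, s=1): never hits B5=S
input #4 (m=11, s=7): never hits B5=S
input #5 (m=8, s=3): hits B5=S
Answer: 5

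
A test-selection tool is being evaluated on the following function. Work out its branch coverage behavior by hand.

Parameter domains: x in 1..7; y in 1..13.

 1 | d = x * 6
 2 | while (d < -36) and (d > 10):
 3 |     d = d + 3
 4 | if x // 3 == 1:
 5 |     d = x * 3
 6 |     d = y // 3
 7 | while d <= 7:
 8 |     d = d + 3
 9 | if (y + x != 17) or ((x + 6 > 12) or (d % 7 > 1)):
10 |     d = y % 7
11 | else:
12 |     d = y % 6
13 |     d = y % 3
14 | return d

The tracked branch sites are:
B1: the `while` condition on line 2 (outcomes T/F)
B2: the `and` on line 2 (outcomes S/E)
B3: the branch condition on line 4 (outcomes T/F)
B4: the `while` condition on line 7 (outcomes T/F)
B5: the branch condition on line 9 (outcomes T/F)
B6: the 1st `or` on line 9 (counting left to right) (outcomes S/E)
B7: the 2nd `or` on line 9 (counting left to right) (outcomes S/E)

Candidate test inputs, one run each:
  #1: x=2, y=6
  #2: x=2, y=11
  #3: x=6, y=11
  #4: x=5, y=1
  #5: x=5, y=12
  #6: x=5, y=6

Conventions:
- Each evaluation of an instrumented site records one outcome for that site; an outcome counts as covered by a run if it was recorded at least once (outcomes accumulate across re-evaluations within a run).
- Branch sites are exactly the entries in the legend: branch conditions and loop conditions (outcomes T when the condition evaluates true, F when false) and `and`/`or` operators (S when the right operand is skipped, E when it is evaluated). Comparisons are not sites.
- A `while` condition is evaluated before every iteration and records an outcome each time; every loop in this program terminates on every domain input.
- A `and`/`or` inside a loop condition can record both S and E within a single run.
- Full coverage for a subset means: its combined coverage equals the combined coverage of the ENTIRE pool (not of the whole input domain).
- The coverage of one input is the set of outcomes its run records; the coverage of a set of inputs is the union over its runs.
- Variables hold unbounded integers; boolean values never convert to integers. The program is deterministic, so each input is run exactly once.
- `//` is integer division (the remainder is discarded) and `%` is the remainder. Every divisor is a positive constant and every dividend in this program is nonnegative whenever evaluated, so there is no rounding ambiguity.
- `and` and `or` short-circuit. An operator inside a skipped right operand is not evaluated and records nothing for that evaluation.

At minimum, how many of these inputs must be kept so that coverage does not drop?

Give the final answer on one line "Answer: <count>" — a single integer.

input #1, x=2, y=6: outcomes B1=F, B2=S, B3=F, B4=F, B5=T, B6=S
input #2, x=2, y=11: outcomes B1=F, B2=S, B3=F, B4=F, B5=T, B6=S
input #3, x=6, y=11: outcomes B1=F, B2=S, B3=F, B4=F, B5=F, B6=E, B7=E
input #4, x=5, y=1: outcomes B1=F, B2=S, B3=T, B4=T, B4=F, B5=T, B6=S
input #5, x=5, y=12: outcomes B1=F, B2=S, B3=T, B4=T, B4=F, B5=T, B6=E, B7=E
input #6, x=5, y=6: outcomes B1=F, B2=S, B3=T, B4=T, B4=F, B5=T, B6=S
the full pool covers 11 outcomes: B1=F, B2=S, B3=T, B3=F, B4=T, B4=F, B5=T, B5=F, B6=S, B6=E, B7=E
no size-1 subset reaches all 11 outcomes (best union: 8/11)
inputs {3, 4} (size 2) cover everything; no size-2 subset with a lexicographically smaller index list covers all 11

Answer: 2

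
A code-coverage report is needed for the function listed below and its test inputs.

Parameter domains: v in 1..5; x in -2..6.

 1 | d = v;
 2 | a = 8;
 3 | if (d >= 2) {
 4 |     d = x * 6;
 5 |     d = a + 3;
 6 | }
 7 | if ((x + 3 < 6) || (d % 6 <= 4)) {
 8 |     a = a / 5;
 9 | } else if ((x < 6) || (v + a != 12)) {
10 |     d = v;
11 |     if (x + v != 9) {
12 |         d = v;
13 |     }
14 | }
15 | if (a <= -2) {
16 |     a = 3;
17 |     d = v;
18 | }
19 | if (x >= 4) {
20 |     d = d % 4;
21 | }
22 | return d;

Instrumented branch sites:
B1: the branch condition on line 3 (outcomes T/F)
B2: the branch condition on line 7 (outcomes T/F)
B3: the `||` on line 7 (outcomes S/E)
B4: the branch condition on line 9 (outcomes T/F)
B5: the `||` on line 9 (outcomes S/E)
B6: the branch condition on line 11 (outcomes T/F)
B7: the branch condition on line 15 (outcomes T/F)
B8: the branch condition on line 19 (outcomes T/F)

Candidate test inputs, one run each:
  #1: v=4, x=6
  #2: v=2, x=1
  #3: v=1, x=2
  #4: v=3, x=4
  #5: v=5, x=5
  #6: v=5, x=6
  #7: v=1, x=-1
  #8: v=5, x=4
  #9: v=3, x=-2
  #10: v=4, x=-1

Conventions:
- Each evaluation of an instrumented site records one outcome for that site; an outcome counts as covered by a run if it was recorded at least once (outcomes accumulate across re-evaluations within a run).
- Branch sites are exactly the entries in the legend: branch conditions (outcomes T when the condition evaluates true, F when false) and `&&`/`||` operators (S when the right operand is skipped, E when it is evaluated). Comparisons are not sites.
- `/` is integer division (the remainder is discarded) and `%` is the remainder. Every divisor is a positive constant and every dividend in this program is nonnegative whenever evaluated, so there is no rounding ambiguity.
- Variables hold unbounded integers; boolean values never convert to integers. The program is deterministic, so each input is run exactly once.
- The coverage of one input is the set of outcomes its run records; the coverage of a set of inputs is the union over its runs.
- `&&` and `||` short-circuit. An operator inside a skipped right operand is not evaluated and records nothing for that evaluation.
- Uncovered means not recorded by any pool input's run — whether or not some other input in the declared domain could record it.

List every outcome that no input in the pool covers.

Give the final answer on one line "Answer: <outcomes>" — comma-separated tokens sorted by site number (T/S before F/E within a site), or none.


run #1 (v=4, x=6) runs B1->T, B3->E, B2->F, B5->E, B4->F, B7->F, B8->T; records B1=T, B2=F, B3=E, B4=F, B5=E, B7=F, B8=T
run #2 (v=2, x=1) runs B1->T, B3->S, B2->T, B7->F, B8->F; records B1=T, B2=T, B3=S, B7=F, B8=F
run #3 (v=1, x=2) runs B1->F, B3->S, B2->T, B7->F, B8->F; records B1=F, B2=T, B3=S, B7=F, B8=F
run #4 (v=3, x=4) runs B1->T, B3->E, B2->F, B5->S, B4->T, B6->T, B7->F, B8->T; records B1=T, B2=F, B3=E, B4=T, B5=S, B6=T, B7=F, B8=T
run #5 (v=5, x=5) runs B1->T, B3->E, B2->F, B5->S, B4->T, B6->T, B7->F, B8->T; records B1=T, B2=F, B3=E, B4=T, B5=S, B6=T, B7=F, B8=T
run #6 (v=5, x=6) runs B1->T, B3->E, B2->F, B5->E, B4->T, B6->T, B7->F, B8->T; records B1=T, B2=F, B3=E, B4=T, B5=E, B6=T, B7=F, B8=T
run #7 (v=1, x=-1) runs B1->F, B3->S, B2->T, B7->F, B8->F; records B1=F, B2=T, B3=S, B7=F, B8=F
run #8 (v=5, x=4) runs B1->T, B3->E, B2->F, B5->S, B4->T, B6->F, B7->F, B8->T; records B1=T, B2=F, B3=E, B4=T, B5=S, B6=F, B7=F, B8=T
run #9 (v=3, x=-2) runs B1->T, B3->S, B2->T, B7->F, B8->F; records B1=T, B2=T, B3=S, B7=F, B8=F
run #10 (v=4, x=-1) runs B1->T, B3->S, B2->T, B7->F, B8->F; records B1=T, B2=T, B3=S, B7=F, B8=F
union over the pool: B1=T, B1=F, B2=T, B2=F, B3=S, B3=E, B4=T, B4=F, B5=S, B5=E, B6=T, B6=F, B7=F, B8=T, B8=F
uncovered (1 of 16): B7=T
Answer: B7=T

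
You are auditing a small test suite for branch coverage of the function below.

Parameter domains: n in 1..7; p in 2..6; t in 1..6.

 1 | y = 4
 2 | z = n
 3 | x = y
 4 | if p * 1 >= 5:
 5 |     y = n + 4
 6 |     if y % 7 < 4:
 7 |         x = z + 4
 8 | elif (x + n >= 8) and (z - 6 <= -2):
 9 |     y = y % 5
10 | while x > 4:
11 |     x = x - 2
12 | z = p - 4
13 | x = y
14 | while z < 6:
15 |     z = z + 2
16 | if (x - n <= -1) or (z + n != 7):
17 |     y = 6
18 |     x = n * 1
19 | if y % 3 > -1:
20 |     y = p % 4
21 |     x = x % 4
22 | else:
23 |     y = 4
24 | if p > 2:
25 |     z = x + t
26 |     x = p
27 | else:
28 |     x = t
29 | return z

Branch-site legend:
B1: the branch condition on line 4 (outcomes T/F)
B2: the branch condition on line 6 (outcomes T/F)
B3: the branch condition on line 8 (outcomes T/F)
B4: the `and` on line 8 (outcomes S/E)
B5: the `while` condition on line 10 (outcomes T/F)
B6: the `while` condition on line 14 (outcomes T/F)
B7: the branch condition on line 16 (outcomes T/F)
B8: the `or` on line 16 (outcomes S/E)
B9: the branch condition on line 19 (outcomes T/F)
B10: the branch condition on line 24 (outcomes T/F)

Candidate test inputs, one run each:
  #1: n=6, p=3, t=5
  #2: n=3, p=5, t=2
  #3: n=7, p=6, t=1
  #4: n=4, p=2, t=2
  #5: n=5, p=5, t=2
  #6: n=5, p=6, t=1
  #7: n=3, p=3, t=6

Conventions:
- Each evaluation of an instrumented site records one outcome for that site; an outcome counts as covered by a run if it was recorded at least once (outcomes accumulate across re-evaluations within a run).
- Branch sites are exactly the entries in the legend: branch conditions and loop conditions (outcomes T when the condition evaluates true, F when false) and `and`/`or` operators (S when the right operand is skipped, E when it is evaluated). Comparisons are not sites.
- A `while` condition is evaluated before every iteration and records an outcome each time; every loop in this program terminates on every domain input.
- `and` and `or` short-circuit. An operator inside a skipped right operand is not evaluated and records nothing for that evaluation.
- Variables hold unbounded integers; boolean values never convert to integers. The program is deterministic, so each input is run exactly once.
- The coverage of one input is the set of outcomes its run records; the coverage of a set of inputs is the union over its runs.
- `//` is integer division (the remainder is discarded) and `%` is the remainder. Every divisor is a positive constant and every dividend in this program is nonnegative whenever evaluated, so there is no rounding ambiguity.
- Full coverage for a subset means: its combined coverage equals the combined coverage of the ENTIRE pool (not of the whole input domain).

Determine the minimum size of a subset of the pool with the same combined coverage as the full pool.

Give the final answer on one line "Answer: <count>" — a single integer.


input #1 (n=6, p=3, t=5): events B1->F, B4->E, B3->F, B5->F, B6->T, B6->T, B6->T, B6->T, B6->F, B8->S, B7->T, B9->T, B10->T; covers B1=F, B3=F, B4=E, B5=F, B6=T, B6=F, B7=T, B8=S, B9=T, B10=T
input #2 (n=3, p=5, t=2): events B1->T, B2->T, B5->T, B5->T, B5->F, B6->T, B6->T, B6->T, B6->F, B8->E, B7->T, B9->T, B10->T; covers B1=T, B2=T, B5=T, B5=F, B6=T, B6=F, B7=T, B8=E, B9=T, B10=T
input #3 (n=7, p=6, t=1): events B1->T, B2->F, B5->F, B6->T, B6->T, B6->F, B8->E, B7->T, B9->T, B10->T; covers B1=T, B2=F, B5=F, B6=T, B6=F, B7=T, B8=E, B9=T, B10=T
input #4 (n=4, p=2, t=2): events B1->F, B4->E, B3->T, B5->F, B6->T, B6->T, B6->T, B6->T, B6->F, B8->E, B7->T, B9->T, B10->F; covers B1=F, B3=T, B4=E, B5=F, B6=T, B6=F, B7=T, B8=E, B9=T, B10=F
input #5 (n=5, p=5, t=2): events B1->T, B2->T, B5->T, B5->T, B5->T, B5->F, B6->T, B6->T, B6->T, B6->F, B8->E, B7->T, B9->T, B10->T; covers B1=T, B2=T, B5=T, B5=F, B6=T, B6=F, B7=T, B8=E, B9=T, B10=T
input #6 (n=5, p=6, t=1): events B1->T, B2->T, B5->T, B5->T, B5->T, B5->F, B6->T, B6->T, B6->F, B8->E, B7->T, B9->T, B10->T; covers B1=T, B2=T, B5=T, B5=F, B6=T, B6=F, B7=T, B8=E, B9=T, B10=T
input #7 (n=3, p=3, t=6): events B1->F, B4->S, B3->F, B5->F, B6->T, B6->T, B6->T, B6->T, B6->F, B8->E, B7->T, B9->T, B10->T; covers B1=F, B3=F, B4=S, B5=F, B6=T, B6=F, B7=T, B8=E, B9=T, B10=T
together the pool reaches 18 outcomes: B1=T, B1=F, B2=T, B2=F, B3=T, B3=F, B4=S, B4=E, B5=T, B5=F, B6=T, B6=F, B7=T, B8=S, B8=E, B9=T, B10=T, B10=F
no size-1 subset reaches all 18 outcomes (best union: 10/18)
no size-2 subset reaches all 18 outcomes (best union: 14/18)
no size-3 subset reaches all 18 outcomes (best union: 16/18)
no size-4 subset reaches all 18 outcomes (best union: 17/18)
at size 5, {1, 2, 3, 4, 7} reaches all 18 outcomes; every lexicographically earlier size-5 subset fails
Answer: 5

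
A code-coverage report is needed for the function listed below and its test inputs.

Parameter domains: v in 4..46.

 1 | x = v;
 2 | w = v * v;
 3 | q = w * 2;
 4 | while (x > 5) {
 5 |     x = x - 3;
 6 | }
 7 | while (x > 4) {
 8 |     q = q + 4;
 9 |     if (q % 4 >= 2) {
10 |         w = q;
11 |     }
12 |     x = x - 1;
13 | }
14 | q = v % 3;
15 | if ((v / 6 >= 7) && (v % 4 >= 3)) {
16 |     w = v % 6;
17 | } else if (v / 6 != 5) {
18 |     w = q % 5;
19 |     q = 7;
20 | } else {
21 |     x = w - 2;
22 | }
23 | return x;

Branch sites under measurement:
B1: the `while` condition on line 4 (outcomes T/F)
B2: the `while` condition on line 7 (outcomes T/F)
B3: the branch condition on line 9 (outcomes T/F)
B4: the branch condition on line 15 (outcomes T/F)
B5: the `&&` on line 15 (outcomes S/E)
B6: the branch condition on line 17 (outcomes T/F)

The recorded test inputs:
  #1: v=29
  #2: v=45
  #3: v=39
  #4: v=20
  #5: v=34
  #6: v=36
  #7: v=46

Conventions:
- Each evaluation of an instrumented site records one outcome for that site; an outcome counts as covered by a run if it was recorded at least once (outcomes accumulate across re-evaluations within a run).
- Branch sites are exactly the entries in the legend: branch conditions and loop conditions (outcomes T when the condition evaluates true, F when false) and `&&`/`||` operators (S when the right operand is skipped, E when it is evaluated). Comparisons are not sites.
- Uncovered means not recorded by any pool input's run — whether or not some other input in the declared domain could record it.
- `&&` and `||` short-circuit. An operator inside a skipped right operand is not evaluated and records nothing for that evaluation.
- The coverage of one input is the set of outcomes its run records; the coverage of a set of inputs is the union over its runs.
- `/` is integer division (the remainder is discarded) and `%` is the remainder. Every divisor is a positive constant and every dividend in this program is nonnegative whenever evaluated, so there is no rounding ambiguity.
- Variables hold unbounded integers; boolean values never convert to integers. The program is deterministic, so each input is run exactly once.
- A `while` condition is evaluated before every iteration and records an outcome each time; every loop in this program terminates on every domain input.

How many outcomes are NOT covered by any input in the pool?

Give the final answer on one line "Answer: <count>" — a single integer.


run #1 (v=29) runs B1->T, B1->T, B1->T, B1->T, B1->T, B1->T, B1->T, B1->T, B1->F, B2->T, B3->T, B2->F, B5->S, B4->F, ...; records B1=T, B1=F, B2=T, B2=F, B3=T, B4=F, B5=S, B6=T
run #2 (v=45) runs B1->T, B1->T, B1->T, B1->T, B1->T, B1->T, B1->T, B1->T, B1->T, B1->T, B1->T, B1->T, B1->T, B1->T, ...; records B1=T, B1=F, B2=F, B4=F, B5=E, B6=T
run #3 (v=39) runs B1->T, B1->T, B1->T, B1->T, B1->T, B1->T, B1->T, B1->T, B1->T, B1->T, B1->T, B1->T, B1->F, B2->F, ...; records B1=T, B1=F, B2=F, B4=F, B5=S, B6=T
run #4 (v=20) runs B1->T, B1->T, B1->T, B1->T, B1->T, B1->F, B2->T, B3->F, B2->F, B5->S, B4->F, B6->T; records B1=T, B1=F, B2=T, B2=F, B3=F, B4=F, B5=S, B6=T
run #5 (v=34) runs B1->T, B1->T, B1->T, B1->T, B1->T, B1->T, B1->T, B1->T, B1->T, B1->T, B1->F, B2->F, B5->S, B4->F, ...; records B1=T, B1=F, B2=F, B4=F, B5=S, B6=F
run #6 (v=36) runs B1->T, B1->T, B1->T, B1->T, B1->T, B1->T, B1->T, B1->T, B1->T, B1->T, B1->T, B1->F, B2->F, B5->S, ...; records B1=T, B1=F, B2=F, B4=F, B5=S, B6=T
run #7 (v=46) runs B1->T, B1->T, B1->T, B1->T, B1->T, B1->T, B1->T, B1->T, B1->T, B1->T, B1->T, B1->T, B1->T, B1->T, ...; records B1=T, B1=F, B2=F, B4=F, B5=E, B6=T
union over the pool: B1=T, B1=F, B2=T, B2=F, B3=T, B3=F, B4=F, B5=S, B5=E, B6=T, B6=F
uncovered (1 of 12): B4=T
Answer: 1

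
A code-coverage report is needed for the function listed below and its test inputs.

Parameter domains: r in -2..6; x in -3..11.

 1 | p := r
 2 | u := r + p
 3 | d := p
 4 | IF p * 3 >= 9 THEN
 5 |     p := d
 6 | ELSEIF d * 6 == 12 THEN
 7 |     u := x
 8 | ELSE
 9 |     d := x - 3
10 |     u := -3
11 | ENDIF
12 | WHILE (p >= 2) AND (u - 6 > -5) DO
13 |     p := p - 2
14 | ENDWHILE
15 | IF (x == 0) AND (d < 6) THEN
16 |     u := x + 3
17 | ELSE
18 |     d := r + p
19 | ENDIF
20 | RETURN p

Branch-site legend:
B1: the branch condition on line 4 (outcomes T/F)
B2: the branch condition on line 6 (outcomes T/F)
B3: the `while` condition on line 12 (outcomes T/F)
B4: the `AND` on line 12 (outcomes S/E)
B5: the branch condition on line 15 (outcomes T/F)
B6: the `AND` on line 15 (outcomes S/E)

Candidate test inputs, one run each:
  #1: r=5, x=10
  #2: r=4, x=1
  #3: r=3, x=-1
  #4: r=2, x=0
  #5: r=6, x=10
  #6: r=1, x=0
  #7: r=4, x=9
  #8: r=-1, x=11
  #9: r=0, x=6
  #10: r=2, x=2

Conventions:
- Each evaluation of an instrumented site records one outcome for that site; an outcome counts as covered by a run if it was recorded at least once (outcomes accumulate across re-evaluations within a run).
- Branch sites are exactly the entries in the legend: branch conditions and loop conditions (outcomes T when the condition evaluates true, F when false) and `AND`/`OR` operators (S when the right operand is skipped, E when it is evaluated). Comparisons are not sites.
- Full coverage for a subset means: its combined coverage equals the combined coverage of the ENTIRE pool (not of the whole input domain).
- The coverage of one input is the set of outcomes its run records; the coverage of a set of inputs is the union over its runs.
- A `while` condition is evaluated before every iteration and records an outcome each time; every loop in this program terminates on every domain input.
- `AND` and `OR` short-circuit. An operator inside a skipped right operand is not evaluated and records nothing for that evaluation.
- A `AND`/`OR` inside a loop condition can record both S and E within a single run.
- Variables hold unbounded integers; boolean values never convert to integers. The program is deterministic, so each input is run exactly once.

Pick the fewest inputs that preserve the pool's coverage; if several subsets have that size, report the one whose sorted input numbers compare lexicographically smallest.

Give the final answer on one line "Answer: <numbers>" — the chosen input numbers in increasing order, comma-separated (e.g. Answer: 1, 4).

input #1 (r=5, x=10): events B1->T, B4->E, B3->T, B4->E, B3->T, B4->S, B3->F, B6->S, B5->F; covers B1=T, B3=T, B3=F, B4=S, B4=E, B5=F, B6=S
input #2 (r=4, x=1): events B1->T, B4->E, B3->T, B4->E, B3->T, B4->S, B3->F, B6->S, B5->F; covers B1=T, B3=T, B3=F, B4=S, B4=E, B5=F, B6=S
input #3 (r=3, x=-1): events B1->T, B4->E, B3->T, B4->S, B3->F, B6->S, B5->F; covers B1=T, B3=T, B3=F, B4=S, B4=E, B5=F, B6=S
input #4 (r=2, x=0): events B1->F, B2->T, B4->E, B3->F, B6->E, B5->T; covers B1=F, B2=T, B3=F, B4=E, B5=T, B6=E
input #5 (r=6, x=10): events B1->T, B4->E, B3->T, B4->E, B3->T, B4->E, B3->T, B4->S, B3->F, B6->S, B5->F; covers B1=T, B3=T, B3=F, B4=S, B4=E, B5=F, B6=S
input #6 (r=1, x=0): events B1->F, B2->F, B4->S, B3->F, B6->E, B5->T; covers B1=F, B2=F, B3=F, B4=S, B5=T, B6=E
input #7 (r=4, x=9): events B1->T, B4->E, B3->T, B4->E, B3->T, B4->S, B3->F, B6->S, B5->F; covers B1=T, B3=T, B3=F, B4=S, B4=E, B5=F, B6=S
input #8 (r=-1, x=11): events B1->F, B2->F, B4->S, B3->F, B6->S, B5->F; covers B1=F, B2=F, B3=F, B4=S, B5=F, B6=S
input #9 (r=0, x=6): events B1->F, B2->F, B4->S, B3->F, B6->S, B5->F; covers B1=F, B2=F, B3=F, B4=S, B5=F, B6=S
input #10 (r=2, x=2): events B1->F, B2->T, B4->E, B3->T, B4->S, B3->F, B6->S, B5->F; covers B1=F, B2=T, B3=T, B3=F, B4=S, B4=E, B5=F, B6=S
together the pool reaches 12 outcomes: B1=T, B1=F, B2=T, B2=F, B3=T, B3=F, B4=S, B4=E, B5=T, B5=F, B6=S, B6=E
every size-1 subset falls short of the 12 outcomes (best: 8/12)
every size-2 subset falls short of the 12 outcomes (best: 11/12)
inputs {1, 4, 6} (size 3) cover everything; no size-3 subset with a lexicographically smaller index list covers all 12

Answer: 1, 4, 6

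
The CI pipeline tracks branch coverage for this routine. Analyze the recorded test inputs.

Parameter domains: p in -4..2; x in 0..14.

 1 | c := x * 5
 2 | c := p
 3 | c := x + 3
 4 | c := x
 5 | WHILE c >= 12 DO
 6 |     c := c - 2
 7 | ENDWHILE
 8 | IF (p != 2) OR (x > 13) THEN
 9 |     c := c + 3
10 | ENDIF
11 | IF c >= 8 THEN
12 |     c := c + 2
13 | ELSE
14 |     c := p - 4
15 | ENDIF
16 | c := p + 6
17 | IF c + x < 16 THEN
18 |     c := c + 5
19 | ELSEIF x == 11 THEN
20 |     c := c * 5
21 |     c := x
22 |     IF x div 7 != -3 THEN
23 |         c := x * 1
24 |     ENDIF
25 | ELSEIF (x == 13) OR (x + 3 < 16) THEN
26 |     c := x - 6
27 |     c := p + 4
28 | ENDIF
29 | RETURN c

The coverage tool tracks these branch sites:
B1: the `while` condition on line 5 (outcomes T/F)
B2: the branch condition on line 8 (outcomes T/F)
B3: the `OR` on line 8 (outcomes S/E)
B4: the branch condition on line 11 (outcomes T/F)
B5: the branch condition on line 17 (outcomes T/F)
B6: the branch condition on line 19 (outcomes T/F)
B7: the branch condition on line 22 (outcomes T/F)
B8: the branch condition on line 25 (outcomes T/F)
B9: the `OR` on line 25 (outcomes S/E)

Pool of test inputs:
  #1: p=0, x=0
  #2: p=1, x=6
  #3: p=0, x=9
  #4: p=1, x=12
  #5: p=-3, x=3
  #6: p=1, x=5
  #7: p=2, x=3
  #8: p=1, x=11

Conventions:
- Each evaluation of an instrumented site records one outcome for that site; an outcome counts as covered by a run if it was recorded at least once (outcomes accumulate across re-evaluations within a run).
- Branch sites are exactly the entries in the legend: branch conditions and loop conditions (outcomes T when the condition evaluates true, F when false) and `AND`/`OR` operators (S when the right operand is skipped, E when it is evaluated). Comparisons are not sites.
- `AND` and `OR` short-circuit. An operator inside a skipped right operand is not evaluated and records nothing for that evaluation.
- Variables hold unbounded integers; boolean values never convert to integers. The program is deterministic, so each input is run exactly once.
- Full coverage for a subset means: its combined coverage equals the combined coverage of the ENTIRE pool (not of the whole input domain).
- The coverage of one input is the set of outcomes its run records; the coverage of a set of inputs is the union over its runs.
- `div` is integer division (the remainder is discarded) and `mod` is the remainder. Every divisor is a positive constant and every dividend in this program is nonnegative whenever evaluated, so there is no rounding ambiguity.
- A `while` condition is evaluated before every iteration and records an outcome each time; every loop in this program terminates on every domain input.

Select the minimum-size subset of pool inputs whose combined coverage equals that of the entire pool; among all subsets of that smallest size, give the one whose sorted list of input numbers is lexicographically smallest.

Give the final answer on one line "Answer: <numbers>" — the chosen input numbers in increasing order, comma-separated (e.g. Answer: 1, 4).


run #1 (p=0, x=0) runs B1->F, B3->S, B2->T, B4->F, B5->T; records B1=F, B2=T, B3=S, B4=F, B5=T
run #2 (p=1, x=6) runs B1->F, B3->S, B2->T, B4->T, B5->T; records B1=F, B2=T, B3=S, B4=T, B5=T
run #3 (p=0, x=9) runs B1->F, B3->S, B2->T, B4->T, B5->T; records B1=F, B2=T, B3=S, B4=T, B5=T
run #4 (p=1, x=12) runs B1->T, B1->F, B3->S, B2->T, B4->T, B5->F, B6->F, B9->E, B8->T; records B1=T, B1=F, B2=T, B3=S, B4=T, B5=F, B6=F, B8=T, B9=E
run #5 (p=-3, x=3) runs B1->F, B3->S, B2->T, B4->F, B5->T; records B1=F, B2=T, B3=S, B4=F, B5=T
run #6 (p=1, x=5) runs B1->F, B3->S, B2->T, B4->T, B5->T; records B1=F, B2=T, B3=S, B4=T, B5=T
run #7 (p=2, x=3) runs B1->F, B3->E, B2->F, B4->F, B5->T; records B1=F, B2=F, B3=E, B4=F, B5=T
run #8 (p=1, x=11) runs B1->F, B3->S, B2->T, B4->T, B5->F, B6->T, B7->T; records B1=F, B2=T, B3=S, B4=T, B5=F, B6=T, B7=T
the full pool covers 15 outcomes: B1=T, B1=F, B2=T, B2=F, B3=S, B3=E, B4=T, B4=F, B5=T, B5=F, B6=T, B6=F, B7=T, B8=T, B9=E
every size-1 subset falls short of the 15 outcomes (best: 9/15)
every size-2 subset falls short of the 15 outcomes (best: 13/15)
size 3: inputs {4, 7, 8} cover all 15 outcomes, and no lexicographically smaller subset of this size does
Answer: 4, 7, 8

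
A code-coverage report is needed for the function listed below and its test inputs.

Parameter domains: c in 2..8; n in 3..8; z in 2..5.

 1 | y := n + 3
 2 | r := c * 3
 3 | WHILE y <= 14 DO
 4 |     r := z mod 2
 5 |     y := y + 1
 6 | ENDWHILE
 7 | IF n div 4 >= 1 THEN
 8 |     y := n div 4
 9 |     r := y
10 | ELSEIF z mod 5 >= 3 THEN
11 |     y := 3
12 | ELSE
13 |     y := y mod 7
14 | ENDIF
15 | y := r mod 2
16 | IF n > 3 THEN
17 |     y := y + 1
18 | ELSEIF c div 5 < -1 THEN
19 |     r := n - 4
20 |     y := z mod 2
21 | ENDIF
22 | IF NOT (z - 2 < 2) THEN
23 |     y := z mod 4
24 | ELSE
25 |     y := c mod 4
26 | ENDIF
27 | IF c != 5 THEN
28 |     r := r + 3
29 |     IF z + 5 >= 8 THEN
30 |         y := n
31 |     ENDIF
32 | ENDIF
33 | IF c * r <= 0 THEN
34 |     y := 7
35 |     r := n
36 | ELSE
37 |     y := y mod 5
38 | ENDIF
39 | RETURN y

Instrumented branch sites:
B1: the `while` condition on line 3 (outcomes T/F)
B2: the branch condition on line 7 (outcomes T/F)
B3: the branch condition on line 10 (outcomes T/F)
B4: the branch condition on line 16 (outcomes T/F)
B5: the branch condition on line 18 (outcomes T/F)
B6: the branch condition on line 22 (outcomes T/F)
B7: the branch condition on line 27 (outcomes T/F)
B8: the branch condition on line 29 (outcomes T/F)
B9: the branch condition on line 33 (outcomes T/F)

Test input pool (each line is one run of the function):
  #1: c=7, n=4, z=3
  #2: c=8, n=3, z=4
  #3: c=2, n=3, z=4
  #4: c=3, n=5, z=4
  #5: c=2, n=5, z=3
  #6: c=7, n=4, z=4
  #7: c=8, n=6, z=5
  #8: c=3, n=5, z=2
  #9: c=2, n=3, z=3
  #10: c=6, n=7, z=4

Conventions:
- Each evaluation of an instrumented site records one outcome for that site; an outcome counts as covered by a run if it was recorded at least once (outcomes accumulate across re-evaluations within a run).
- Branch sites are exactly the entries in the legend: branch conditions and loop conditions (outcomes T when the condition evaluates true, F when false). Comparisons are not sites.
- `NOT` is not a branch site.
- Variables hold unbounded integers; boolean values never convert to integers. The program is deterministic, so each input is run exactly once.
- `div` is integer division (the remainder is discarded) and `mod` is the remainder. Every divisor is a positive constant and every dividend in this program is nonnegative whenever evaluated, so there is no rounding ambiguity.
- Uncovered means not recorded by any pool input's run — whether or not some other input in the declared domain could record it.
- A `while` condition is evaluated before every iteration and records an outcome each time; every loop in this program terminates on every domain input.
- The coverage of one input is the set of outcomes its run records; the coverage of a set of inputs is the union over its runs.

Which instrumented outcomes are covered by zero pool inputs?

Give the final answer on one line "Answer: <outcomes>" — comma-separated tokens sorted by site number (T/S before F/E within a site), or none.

run #1 (c=7, n=4, z=3) runs B1->T, B1->T, B1->T, B1->T, B1->T, B1->T, B1->T, B1->T, B1->F, B2->T, B4->T, B6->F, B7->T, B8->T, ...; records B1=T, B1=F, B2=T, B4=T, B6=F, B7=T, B8=T, B9=F
run #2 (c=8, n=3, z=4) runs B1->T, B1->T, B1->T, B1->T, B1->T, B1->T, B1->T, B1->T, B1->T, B1->F, B2->F, B3->T, B4->F, B5->F, ...; records B1=T, B1=F, B2=F, B3=T, B4=F, B5=F, B6=T, B7=T, B8=T, B9=F
run #3 (c=2, n=3, z=4) runs B1->T, B1->T, B1->T, B1->T, B1->T, B1->T, B1->T, B1->T, B1->T, B1->F, B2->F, B3->T, B4->F, B5->F, ...; records B1=T, B1=F, B2=F, B3=T, B4=F, B5=F, B6=T, B7=T, B8=T, B9=F
run #4 (c=3, n=5, z=4) runs B1->T, B1->T, B1->T, B1->T, B1->T, B1->T, B1->T, B1->F, B2->T, B4->T, B6->T, B7->T, B8->T, B9->F; records B1=T, B1=F, B2=T, B4=T, B6=T, B7=T, B8=T, B9=F
run #5 (c=2, n=5, z=3) runs B1->T, B1->T, B1->T, B1->T, B1->T, B1->T, B1->T, B1->F, B2->T, B4->T, B6->F, B7->T, B8->T, B9->F; records B1=T, B1=F, B2=T, B4=T, B6=F, B7=T, B8=T, B9=F
run #6 (c=7, n=4, z=4) runs B1->T, B1->T, B1->T, B1->T, B1->T, B1->T, B1->T, B1->T, B1->F, B2->T, B4->T, B6->T, B7->T, B8->T, ...; records B1=T, B1=F, B2=T, B4=T, B6=T, B7=T, B8=T, B9=F
run #7 (c=8, n=6, z=5) runs B1->T, B1->T, B1->T, B1->T, B1->T, B1->T, B1->F, B2->T, B4->T, B6->T, B7->T, B8->T, B9->F; records B1=T, B1=F, B2=T, B4=T, B6=T, B7=T, B8=T, B9=F
run #8 (c=3, n=5, z=2) runs B1->T, B1->T, B1->T, B1->T, B1->T, B1->T, B1->T, B1->F, B2->T, B4->T, B6->F, B7->T, B8->F, B9->F; records B1=T, B1=F, B2=T, B4=T, B6=F, B7=T, B8=F, B9=F
run #9 (c=2, n=3, z=3) runs B1->T, B1->T, B1->T, B1->T, B1->T, B1->T, B1->T, B1->T, B1->T, B1->F, B2->F, B3->T, B4->F, B5->F, ...; records B1=T, B1=F, B2=F, B3=T, B4=F, B5=F, B6=F, B7=T, B8=T, B9=F
run #10 (c=6, n=7, z=4) runs B1->T, B1->T, B1->T, B1->T, B1->T, B1->F, B2->T, B4->T, B6->T, B7->T, B8->T, B9->F; records B1=T, B1=F, B2=T, B4=T, B6=T, B7=T, B8=T, B9=F
union over the pool: B1=T, B1=F, B2=T, B2=F, B3=T, B4=T, B4=F, B5=F, B6=T, B6=F, B7=T, B8=T, B8=F, B9=F
uncovered (4 of 18): B3=F, B5=T, B7=F, B9=T

Answer: B3=F, B5=T, B7=F, B9=T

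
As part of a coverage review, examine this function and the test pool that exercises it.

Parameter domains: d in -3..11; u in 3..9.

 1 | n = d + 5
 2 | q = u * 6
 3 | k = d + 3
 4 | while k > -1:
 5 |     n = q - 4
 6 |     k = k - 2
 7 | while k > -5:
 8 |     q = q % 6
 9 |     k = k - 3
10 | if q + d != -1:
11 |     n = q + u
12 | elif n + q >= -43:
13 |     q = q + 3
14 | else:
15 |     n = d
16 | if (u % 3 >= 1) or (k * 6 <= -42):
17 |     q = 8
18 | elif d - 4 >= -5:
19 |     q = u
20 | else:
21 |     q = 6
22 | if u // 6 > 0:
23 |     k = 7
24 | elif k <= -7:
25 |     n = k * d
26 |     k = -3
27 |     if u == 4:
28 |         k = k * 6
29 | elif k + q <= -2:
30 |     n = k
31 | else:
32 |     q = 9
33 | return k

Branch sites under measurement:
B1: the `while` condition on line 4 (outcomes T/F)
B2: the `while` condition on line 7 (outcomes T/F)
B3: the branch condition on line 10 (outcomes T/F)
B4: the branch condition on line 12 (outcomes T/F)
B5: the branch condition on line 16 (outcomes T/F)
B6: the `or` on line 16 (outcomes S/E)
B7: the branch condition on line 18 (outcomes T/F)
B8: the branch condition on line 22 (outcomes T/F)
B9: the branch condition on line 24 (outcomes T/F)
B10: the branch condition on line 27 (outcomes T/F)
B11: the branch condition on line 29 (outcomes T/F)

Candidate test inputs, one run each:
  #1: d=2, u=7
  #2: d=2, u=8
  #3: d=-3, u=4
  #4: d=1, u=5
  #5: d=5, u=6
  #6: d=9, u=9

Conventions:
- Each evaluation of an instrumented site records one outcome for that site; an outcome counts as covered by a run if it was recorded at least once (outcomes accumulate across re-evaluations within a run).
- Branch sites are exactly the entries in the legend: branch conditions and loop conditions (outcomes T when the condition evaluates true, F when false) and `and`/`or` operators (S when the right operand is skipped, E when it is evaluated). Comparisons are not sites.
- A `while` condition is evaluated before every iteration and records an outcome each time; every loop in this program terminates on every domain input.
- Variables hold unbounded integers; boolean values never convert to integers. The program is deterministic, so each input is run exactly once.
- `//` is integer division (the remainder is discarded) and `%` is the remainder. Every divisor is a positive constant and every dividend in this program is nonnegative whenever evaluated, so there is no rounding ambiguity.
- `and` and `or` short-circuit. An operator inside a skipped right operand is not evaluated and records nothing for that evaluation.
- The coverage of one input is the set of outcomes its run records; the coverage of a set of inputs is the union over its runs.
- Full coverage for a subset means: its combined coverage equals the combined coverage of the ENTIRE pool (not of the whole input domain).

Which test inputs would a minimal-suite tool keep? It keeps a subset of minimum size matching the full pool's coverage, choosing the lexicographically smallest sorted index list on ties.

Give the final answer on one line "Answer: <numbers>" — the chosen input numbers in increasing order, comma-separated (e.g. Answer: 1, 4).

run #1 (d=2, u=7) runs B1->T, B1->T, B1->T, B1->F, B2->T, B2->T, B2->F, B3->T, B6->S, B5->T, B8->T; records B1=T, B1=F, B2=T, B2=F, B3=T, B5=T, B6=S, B8=T
run #2 (d=2, u=8) runs B1->T, B1->T, B1->T, B1->F, B2->T, B2->T, B2->F, B3->T, B6->S, B5->T, B8->T; records B1=T, B1=F, B2=T, B2=F, B3=T, B5=T, B6=S, B8=T
run #3 (d=-3, u=4) runs B1->T, B1->F, B2->T, B2->F, B3->T, B6->S, B5->T, B8->F, B9->F, B11->F; records B1=T, B1=F, B2=T, B2=F, B3=T, B5=T, B6=S, B8=F, B9=F, B11=F
run #4 (d=1, u=5) runs B1->T, B1->T, B1->T, B1->F, B2->T, B2->F, B3->T, B6->S, B5->T, B8->F, B9->F, B11->F; records B1=T, B1=F, B2=T, B2=F, B3=T, B5=T, B6=S, B8=F, B9=F, B11=F
run #5 (d=5, u=6) runs B1->T, B1->T, B1->T, B1->T, B1->T, B1->F, B2->T, B2->F, B3->T, B6->E, B5->F, B7->T, B8->T; records B1=T, B1=F, B2=T, B2=F, B3=T, B5=F, B6=E, B7=T, B8=T
run #6 (d=9, u=9) runs B1->T, B1->T, B1->T, B1->T, B1->T, B1->T, B1->T, B1->F, B2->T, B2->F, B3->T, B6->E, B5->F, B7->T, ...; records B1=T, B1=F, B2=T, B2=F, B3=T, B5=F, B6=E, B7=T, B8=T
the full pool covers 14 outcomes: B1=T, B1=F, B2=T, B2=F, B3=T, B5=T, B5=F, B6=S, B6=E, B7=T, B8=T, B8=F, B9=F, B11=F
no size-1 subset reaches all 14 outcomes (best union: 10/14)
inputs {3, 5} (size 2) cover everything; no size-2 subset with a lexicographically smaller index list covers all 14

Answer: 3, 5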